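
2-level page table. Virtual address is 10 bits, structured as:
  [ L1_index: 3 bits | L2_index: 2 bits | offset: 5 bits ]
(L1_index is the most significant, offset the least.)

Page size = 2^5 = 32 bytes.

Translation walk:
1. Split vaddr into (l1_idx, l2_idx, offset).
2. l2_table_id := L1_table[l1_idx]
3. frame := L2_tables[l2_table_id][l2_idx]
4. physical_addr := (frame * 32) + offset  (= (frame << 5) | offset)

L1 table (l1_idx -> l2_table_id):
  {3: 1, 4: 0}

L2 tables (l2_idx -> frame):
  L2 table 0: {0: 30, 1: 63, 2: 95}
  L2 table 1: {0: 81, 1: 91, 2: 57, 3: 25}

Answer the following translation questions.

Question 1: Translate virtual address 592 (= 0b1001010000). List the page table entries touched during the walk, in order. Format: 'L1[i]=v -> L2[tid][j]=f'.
Answer: L1[4]=0 -> L2[0][2]=95

Derivation:
vaddr = 592 = 0b1001010000
Split: l1_idx=4, l2_idx=2, offset=16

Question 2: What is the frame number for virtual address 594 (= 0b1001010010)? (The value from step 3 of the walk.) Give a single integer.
vaddr = 594: l1_idx=4, l2_idx=2
L1[4] = 0; L2[0][2] = 95

Answer: 95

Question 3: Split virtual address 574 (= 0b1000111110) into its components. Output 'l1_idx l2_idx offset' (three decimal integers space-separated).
Answer: 4 1 30

Derivation:
vaddr = 574 = 0b1000111110
  top 3 bits -> l1_idx = 4
  next 2 bits -> l2_idx = 1
  bottom 5 bits -> offset = 30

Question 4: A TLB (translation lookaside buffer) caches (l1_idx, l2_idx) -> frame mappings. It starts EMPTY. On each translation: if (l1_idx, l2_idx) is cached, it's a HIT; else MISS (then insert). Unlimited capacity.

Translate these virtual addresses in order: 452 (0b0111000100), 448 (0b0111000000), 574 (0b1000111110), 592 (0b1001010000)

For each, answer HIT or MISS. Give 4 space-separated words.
vaddr=452: (3,2) not in TLB -> MISS, insert
vaddr=448: (3,2) in TLB -> HIT
vaddr=574: (4,1) not in TLB -> MISS, insert
vaddr=592: (4,2) not in TLB -> MISS, insert

Answer: MISS HIT MISS MISS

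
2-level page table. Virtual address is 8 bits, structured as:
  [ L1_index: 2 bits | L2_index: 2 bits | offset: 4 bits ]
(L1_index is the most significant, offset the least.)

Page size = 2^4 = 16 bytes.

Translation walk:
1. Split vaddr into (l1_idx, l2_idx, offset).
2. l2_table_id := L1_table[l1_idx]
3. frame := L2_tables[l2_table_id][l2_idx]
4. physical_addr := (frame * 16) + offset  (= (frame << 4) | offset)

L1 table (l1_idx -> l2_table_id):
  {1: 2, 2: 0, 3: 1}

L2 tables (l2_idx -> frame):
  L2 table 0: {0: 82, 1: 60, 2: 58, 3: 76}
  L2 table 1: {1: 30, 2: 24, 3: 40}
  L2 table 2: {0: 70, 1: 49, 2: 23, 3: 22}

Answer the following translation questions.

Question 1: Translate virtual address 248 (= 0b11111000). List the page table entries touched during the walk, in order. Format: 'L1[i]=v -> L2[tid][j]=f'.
vaddr = 248 = 0b11111000
Split: l1_idx=3, l2_idx=3, offset=8

Answer: L1[3]=1 -> L2[1][3]=40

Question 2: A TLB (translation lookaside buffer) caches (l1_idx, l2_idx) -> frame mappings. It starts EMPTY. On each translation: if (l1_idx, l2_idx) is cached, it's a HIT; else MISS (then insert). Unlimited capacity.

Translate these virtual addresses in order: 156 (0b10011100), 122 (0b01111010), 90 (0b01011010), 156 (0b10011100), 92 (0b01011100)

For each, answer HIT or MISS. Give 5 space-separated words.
Answer: MISS MISS MISS HIT HIT

Derivation:
vaddr=156: (2,1) not in TLB -> MISS, insert
vaddr=122: (1,3) not in TLB -> MISS, insert
vaddr=90: (1,1) not in TLB -> MISS, insert
vaddr=156: (2,1) in TLB -> HIT
vaddr=92: (1,1) in TLB -> HIT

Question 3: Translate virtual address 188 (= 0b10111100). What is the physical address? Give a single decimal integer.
vaddr = 188 = 0b10111100
Split: l1_idx=2, l2_idx=3, offset=12
L1[2] = 0
L2[0][3] = 76
paddr = 76 * 16 + 12 = 1228

Answer: 1228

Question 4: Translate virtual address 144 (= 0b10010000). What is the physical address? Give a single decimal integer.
vaddr = 144 = 0b10010000
Split: l1_idx=2, l2_idx=1, offset=0
L1[2] = 0
L2[0][1] = 60
paddr = 60 * 16 + 0 = 960

Answer: 960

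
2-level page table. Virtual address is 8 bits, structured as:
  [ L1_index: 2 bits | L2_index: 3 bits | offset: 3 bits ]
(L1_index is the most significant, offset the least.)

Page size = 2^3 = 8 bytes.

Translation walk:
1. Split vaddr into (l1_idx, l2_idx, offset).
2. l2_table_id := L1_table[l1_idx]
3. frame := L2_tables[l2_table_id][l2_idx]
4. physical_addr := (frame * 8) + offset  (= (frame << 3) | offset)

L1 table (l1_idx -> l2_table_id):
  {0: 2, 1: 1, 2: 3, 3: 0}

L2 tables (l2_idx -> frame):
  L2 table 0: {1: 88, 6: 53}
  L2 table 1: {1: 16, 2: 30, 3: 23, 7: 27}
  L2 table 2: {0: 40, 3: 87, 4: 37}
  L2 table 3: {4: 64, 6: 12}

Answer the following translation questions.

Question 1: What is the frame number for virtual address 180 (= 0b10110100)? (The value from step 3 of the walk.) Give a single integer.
Answer: 12

Derivation:
vaddr = 180: l1_idx=2, l2_idx=6
L1[2] = 3; L2[3][6] = 12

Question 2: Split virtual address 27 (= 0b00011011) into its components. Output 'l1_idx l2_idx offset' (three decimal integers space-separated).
Answer: 0 3 3

Derivation:
vaddr = 27 = 0b00011011
  top 2 bits -> l1_idx = 0
  next 3 bits -> l2_idx = 3
  bottom 3 bits -> offset = 3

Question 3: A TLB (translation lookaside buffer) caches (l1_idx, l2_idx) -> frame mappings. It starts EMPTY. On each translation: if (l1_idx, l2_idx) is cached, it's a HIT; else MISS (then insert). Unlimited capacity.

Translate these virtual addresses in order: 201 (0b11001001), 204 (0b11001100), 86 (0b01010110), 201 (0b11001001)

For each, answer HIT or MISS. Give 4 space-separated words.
vaddr=201: (3,1) not in TLB -> MISS, insert
vaddr=204: (3,1) in TLB -> HIT
vaddr=86: (1,2) not in TLB -> MISS, insert
vaddr=201: (3,1) in TLB -> HIT

Answer: MISS HIT MISS HIT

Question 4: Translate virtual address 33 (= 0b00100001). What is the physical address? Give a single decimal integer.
Answer: 297

Derivation:
vaddr = 33 = 0b00100001
Split: l1_idx=0, l2_idx=4, offset=1
L1[0] = 2
L2[2][4] = 37
paddr = 37 * 8 + 1 = 297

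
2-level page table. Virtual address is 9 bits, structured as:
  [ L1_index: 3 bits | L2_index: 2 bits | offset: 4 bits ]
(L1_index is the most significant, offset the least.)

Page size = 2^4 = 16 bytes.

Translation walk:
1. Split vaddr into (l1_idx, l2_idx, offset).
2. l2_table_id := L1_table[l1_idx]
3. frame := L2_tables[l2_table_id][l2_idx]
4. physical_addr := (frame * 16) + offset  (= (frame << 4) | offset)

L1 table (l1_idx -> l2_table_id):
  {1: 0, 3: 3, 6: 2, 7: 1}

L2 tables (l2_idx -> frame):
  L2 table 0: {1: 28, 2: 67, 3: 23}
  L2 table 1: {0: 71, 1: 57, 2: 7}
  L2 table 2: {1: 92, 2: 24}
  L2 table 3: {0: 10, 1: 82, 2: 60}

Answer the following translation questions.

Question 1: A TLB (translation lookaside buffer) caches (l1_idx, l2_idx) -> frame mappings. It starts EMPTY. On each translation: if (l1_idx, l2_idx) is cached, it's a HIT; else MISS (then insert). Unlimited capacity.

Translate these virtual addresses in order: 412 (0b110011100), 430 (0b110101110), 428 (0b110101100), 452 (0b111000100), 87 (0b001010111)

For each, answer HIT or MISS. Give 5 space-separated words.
Answer: MISS MISS HIT MISS MISS

Derivation:
vaddr=412: (6,1) not in TLB -> MISS, insert
vaddr=430: (6,2) not in TLB -> MISS, insert
vaddr=428: (6,2) in TLB -> HIT
vaddr=452: (7,0) not in TLB -> MISS, insert
vaddr=87: (1,1) not in TLB -> MISS, insert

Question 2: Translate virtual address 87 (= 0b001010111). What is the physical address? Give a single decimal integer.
Answer: 455

Derivation:
vaddr = 87 = 0b001010111
Split: l1_idx=1, l2_idx=1, offset=7
L1[1] = 0
L2[0][1] = 28
paddr = 28 * 16 + 7 = 455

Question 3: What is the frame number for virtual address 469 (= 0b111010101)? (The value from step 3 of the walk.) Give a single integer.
vaddr = 469: l1_idx=7, l2_idx=1
L1[7] = 1; L2[1][1] = 57

Answer: 57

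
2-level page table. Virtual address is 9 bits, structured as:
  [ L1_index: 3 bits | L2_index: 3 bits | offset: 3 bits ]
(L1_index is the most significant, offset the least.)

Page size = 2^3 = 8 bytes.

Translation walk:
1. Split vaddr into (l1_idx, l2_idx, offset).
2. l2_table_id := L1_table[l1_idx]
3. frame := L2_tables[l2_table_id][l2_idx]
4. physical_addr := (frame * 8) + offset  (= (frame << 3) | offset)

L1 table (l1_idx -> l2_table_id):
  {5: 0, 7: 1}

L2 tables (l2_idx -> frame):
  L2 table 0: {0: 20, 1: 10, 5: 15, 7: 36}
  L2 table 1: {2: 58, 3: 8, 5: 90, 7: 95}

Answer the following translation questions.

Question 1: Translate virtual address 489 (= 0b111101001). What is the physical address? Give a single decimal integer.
vaddr = 489 = 0b111101001
Split: l1_idx=7, l2_idx=5, offset=1
L1[7] = 1
L2[1][5] = 90
paddr = 90 * 8 + 1 = 721

Answer: 721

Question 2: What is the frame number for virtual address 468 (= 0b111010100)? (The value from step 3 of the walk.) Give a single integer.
vaddr = 468: l1_idx=7, l2_idx=2
L1[7] = 1; L2[1][2] = 58

Answer: 58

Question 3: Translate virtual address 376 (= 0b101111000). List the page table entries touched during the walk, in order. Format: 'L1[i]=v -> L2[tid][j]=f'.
vaddr = 376 = 0b101111000
Split: l1_idx=5, l2_idx=7, offset=0

Answer: L1[5]=0 -> L2[0][7]=36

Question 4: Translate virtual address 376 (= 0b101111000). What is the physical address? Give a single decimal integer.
vaddr = 376 = 0b101111000
Split: l1_idx=5, l2_idx=7, offset=0
L1[5] = 0
L2[0][7] = 36
paddr = 36 * 8 + 0 = 288

Answer: 288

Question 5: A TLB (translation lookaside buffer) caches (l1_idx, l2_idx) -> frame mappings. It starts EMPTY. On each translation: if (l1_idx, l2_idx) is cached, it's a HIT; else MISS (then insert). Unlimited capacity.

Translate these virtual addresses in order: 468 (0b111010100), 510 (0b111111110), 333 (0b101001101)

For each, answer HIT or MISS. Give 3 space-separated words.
vaddr=468: (7,2) not in TLB -> MISS, insert
vaddr=510: (7,7) not in TLB -> MISS, insert
vaddr=333: (5,1) not in TLB -> MISS, insert

Answer: MISS MISS MISS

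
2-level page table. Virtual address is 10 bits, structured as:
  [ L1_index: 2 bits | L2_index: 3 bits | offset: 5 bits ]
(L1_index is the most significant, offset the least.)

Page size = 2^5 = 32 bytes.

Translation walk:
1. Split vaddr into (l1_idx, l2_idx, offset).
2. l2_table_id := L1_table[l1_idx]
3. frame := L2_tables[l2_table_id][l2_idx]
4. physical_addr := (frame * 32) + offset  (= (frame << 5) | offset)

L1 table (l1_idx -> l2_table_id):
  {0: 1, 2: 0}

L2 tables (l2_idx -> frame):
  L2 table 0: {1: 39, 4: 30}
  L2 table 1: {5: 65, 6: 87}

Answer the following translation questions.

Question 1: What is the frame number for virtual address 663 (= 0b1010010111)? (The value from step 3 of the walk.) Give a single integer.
vaddr = 663: l1_idx=2, l2_idx=4
L1[2] = 0; L2[0][4] = 30

Answer: 30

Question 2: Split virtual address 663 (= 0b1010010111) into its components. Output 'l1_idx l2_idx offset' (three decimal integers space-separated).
vaddr = 663 = 0b1010010111
  top 2 bits -> l1_idx = 2
  next 3 bits -> l2_idx = 4
  bottom 5 bits -> offset = 23

Answer: 2 4 23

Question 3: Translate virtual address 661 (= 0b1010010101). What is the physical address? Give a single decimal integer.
Answer: 981

Derivation:
vaddr = 661 = 0b1010010101
Split: l1_idx=2, l2_idx=4, offset=21
L1[2] = 0
L2[0][4] = 30
paddr = 30 * 32 + 21 = 981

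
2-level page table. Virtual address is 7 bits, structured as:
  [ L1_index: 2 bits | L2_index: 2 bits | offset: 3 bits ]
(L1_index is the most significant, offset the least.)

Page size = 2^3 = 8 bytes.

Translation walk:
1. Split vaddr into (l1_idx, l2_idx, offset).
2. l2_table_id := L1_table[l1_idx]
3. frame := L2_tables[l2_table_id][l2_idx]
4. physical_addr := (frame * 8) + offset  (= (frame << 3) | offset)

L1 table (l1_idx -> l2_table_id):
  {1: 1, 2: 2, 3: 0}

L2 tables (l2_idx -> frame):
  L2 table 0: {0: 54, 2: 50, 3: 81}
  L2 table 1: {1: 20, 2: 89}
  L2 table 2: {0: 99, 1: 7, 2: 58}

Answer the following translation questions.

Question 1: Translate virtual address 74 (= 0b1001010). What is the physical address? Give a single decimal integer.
Answer: 58

Derivation:
vaddr = 74 = 0b1001010
Split: l1_idx=2, l2_idx=1, offset=2
L1[2] = 2
L2[2][1] = 7
paddr = 7 * 8 + 2 = 58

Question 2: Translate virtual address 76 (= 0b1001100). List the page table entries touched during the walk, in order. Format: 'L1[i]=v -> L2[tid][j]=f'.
Answer: L1[2]=2 -> L2[2][1]=7

Derivation:
vaddr = 76 = 0b1001100
Split: l1_idx=2, l2_idx=1, offset=4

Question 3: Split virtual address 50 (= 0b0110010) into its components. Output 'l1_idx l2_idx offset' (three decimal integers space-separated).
Answer: 1 2 2

Derivation:
vaddr = 50 = 0b0110010
  top 2 bits -> l1_idx = 1
  next 2 bits -> l2_idx = 2
  bottom 3 bits -> offset = 2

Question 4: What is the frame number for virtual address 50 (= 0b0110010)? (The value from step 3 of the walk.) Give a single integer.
vaddr = 50: l1_idx=1, l2_idx=2
L1[1] = 1; L2[1][2] = 89

Answer: 89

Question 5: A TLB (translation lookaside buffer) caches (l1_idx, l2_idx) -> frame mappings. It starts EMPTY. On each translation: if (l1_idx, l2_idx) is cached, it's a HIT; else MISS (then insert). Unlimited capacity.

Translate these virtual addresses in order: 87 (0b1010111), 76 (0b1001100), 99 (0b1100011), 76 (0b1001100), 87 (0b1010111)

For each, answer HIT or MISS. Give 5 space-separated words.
vaddr=87: (2,2) not in TLB -> MISS, insert
vaddr=76: (2,1) not in TLB -> MISS, insert
vaddr=99: (3,0) not in TLB -> MISS, insert
vaddr=76: (2,1) in TLB -> HIT
vaddr=87: (2,2) in TLB -> HIT

Answer: MISS MISS MISS HIT HIT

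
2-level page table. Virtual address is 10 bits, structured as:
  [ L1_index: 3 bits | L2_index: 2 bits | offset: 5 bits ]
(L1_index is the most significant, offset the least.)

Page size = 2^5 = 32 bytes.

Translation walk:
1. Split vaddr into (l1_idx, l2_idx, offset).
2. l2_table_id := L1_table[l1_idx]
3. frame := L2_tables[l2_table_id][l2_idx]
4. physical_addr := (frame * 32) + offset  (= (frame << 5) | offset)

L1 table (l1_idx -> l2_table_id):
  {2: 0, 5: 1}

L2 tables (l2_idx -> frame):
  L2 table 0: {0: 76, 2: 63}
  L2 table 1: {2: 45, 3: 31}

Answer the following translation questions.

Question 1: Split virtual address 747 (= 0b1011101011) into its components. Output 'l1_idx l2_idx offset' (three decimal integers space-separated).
vaddr = 747 = 0b1011101011
  top 3 bits -> l1_idx = 5
  next 2 bits -> l2_idx = 3
  bottom 5 bits -> offset = 11

Answer: 5 3 11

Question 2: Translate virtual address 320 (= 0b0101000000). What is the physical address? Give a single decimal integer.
Answer: 2016

Derivation:
vaddr = 320 = 0b0101000000
Split: l1_idx=2, l2_idx=2, offset=0
L1[2] = 0
L2[0][2] = 63
paddr = 63 * 32 + 0 = 2016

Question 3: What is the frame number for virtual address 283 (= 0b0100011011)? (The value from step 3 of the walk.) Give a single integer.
vaddr = 283: l1_idx=2, l2_idx=0
L1[2] = 0; L2[0][0] = 76

Answer: 76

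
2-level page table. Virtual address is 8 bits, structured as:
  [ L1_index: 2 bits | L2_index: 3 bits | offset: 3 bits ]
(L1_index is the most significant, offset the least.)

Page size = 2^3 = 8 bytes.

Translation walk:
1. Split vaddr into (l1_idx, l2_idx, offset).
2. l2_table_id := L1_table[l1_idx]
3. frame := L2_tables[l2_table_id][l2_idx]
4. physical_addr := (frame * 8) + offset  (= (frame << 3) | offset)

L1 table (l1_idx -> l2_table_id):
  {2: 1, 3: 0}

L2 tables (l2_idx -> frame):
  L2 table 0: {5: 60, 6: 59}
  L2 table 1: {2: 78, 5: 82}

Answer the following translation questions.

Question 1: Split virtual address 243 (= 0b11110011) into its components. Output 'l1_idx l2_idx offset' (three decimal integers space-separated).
vaddr = 243 = 0b11110011
  top 2 bits -> l1_idx = 3
  next 3 bits -> l2_idx = 6
  bottom 3 bits -> offset = 3

Answer: 3 6 3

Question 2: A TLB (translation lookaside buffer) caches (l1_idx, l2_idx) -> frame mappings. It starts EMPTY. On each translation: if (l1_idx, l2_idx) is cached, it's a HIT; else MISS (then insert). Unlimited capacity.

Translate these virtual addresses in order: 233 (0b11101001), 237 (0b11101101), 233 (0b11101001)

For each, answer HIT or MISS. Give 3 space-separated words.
vaddr=233: (3,5) not in TLB -> MISS, insert
vaddr=237: (3,5) in TLB -> HIT
vaddr=233: (3,5) in TLB -> HIT

Answer: MISS HIT HIT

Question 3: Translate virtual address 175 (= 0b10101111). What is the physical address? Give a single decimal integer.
Answer: 663

Derivation:
vaddr = 175 = 0b10101111
Split: l1_idx=2, l2_idx=5, offset=7
L1[2] = 1
L2[1][5] = 82
paddr = 82 * 8 + 7 = 663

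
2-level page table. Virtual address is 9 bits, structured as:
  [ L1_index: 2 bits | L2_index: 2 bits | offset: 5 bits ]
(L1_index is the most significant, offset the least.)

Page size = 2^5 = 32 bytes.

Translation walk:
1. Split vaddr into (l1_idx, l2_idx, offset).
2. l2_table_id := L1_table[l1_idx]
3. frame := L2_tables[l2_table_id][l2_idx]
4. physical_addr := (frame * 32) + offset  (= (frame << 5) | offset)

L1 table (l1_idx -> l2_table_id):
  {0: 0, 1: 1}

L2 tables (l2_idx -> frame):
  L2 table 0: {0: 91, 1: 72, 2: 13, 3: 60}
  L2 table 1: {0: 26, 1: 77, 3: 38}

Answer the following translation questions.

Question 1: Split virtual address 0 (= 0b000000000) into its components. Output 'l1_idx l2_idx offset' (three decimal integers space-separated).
vaddr = 0 = 0b000000000
  top 2 bits -> l1_idx = 0
  next 2 bits -> l2_idx = 0
  bottom 5 bits -> offset = 0

Answer: 0 0 0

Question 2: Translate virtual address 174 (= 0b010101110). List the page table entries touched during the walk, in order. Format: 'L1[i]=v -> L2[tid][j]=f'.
vaddr = 174 = 0b010101110
Split: l1_idx=1, l2_idx=1, offset=14

Answer: L1[1]=1 -> L2[1][1]=77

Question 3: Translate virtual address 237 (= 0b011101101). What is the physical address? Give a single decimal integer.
vaddr = 237 = 0b011101101
Split: l1_idx=1, l2_idx=3, offset=13
L1[1] = 1
L2[1][3] = 38
paddr = 38 * 32 + 13 = 1229

Answer: 1229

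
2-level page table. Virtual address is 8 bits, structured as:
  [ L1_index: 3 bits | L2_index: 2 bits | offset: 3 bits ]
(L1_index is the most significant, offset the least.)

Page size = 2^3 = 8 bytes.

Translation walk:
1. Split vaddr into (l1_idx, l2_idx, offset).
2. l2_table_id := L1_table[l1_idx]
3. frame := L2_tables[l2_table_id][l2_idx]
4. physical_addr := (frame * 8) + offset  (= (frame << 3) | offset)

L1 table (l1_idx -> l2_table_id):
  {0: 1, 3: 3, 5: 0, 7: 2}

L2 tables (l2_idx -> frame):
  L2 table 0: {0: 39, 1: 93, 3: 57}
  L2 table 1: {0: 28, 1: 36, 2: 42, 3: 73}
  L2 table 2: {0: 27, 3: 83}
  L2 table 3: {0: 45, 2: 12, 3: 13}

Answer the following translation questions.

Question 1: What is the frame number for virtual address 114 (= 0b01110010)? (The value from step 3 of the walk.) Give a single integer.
vaddr = 114: l1_idx=3, l2_idx=2
L1[3] = 3; L2[3][2] = 12

Answer: 12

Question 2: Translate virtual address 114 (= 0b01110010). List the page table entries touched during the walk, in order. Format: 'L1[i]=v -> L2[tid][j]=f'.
Answer: L1[3]=3 -> L2[3][2]=12

Derivation:
vaddr = 114 = 0b01110010
Split: l1_idx=3, l2_idx=2, offset=2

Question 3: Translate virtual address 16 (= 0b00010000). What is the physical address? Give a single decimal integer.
Answer: 336

Derivation:
vaddr = 16 = 0b00010000
Split: l1_idx=0, l2_idx=2, offset=0
L1[0] = 1
L2[1][2] = 42
paddr = 42 * 8 + 0 = 336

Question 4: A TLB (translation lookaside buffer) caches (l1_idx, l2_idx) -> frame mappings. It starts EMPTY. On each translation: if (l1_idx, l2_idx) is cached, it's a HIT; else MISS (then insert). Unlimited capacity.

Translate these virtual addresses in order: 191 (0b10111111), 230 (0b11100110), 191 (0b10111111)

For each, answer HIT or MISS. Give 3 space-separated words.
vaddr=191: (5,3) not in TLB -> MISS, insert
vaddr=230: (7,0) not in TLB -> MISS, insert
vaddr=191: (5,3) in TLB -> HIT

Answer: MISS MISS HIT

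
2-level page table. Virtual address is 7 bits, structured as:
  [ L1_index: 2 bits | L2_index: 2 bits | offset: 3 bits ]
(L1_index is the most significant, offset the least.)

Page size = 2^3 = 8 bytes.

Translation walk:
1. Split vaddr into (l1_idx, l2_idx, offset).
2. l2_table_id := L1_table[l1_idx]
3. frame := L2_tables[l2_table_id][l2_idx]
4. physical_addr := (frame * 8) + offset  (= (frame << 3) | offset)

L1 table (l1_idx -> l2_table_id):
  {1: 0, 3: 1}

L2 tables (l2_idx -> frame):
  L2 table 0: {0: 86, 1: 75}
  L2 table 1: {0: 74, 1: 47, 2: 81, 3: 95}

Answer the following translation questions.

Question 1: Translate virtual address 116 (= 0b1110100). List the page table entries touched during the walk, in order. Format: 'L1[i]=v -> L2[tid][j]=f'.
Answer: L1[3]=1 -> L2[1][2]=81

Derivation:
vaddr = 116 = 0b1110100
Split: l1_idx=3, l2_idx=2, offset=4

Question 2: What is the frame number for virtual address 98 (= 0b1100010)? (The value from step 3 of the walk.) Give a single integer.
vaddr = 98: l1_idx=3, l2_idx=0
L1[3] = 1; L2[1][0] = 74

Answer: 74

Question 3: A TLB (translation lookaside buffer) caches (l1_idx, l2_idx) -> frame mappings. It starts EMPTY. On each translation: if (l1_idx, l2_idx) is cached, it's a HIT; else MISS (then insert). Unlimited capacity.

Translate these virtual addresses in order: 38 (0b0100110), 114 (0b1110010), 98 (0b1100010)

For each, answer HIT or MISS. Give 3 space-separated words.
Answer: MISS MISS MISS

Derivation:
vaddr=38: (1,0) not in TLB -> MISS, insert
vaddr=114: (3,2) not in TLB -> MISS, insert
vaddr=98: (3,0) not in TLB -> MISS, insert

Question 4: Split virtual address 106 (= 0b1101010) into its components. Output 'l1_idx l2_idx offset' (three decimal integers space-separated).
vaddr = 106 = 0b1101010
  top 2 bits -> l1_idx = 3
  next 2 bits -> l2_idx = 1
  bottom 3 bits -> offset = 2

Answer: 3 1 2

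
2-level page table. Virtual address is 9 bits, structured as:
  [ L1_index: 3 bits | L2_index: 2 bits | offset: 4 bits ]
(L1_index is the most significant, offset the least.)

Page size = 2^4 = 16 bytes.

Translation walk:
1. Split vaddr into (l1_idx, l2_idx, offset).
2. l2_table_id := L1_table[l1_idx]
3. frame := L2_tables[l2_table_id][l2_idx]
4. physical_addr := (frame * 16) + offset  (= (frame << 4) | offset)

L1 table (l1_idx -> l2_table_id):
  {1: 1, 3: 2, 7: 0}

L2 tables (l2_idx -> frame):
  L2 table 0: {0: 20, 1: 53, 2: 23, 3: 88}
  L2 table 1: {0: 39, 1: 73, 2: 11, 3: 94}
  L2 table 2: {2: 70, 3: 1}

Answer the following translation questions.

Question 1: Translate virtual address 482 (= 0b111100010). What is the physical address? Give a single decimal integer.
vaddr = 482 = 0b111100010
Split: l1_idx=7, l2_idx=2, offset=2
L1[7] = 0
L2[0][2] = 23
paddr = 23 * 16 + 2 = 370

Answer: 370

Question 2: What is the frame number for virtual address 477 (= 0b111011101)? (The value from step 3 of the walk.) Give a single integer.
vaddr = 477: l1_idx=7, l2_idx=1
L1[7] = 0; L2[0][1] = 53

Answer: 53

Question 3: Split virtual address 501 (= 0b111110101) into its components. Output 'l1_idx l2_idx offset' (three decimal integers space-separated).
Answer: 7 3 5

Derivation:
vaddr = 501 = 0b111110101
  top 3 bits -> l1_idx = 7
  next 2 bits -> l2_idx = 3
  bottom 4 bits -> offset = 5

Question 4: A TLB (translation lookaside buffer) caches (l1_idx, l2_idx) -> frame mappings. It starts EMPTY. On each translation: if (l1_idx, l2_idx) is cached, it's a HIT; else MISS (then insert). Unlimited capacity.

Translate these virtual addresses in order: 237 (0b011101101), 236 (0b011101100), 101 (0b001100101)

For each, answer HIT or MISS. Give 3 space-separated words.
Answer: MISS HIT MISS

Derivation:
vaddr=237: (3,2) not in TLB -> MISS, insert
vaddr=236: (3,2) in TLB -> HIT
vaddr=101: (1,2) not in TLB -> MISS, insert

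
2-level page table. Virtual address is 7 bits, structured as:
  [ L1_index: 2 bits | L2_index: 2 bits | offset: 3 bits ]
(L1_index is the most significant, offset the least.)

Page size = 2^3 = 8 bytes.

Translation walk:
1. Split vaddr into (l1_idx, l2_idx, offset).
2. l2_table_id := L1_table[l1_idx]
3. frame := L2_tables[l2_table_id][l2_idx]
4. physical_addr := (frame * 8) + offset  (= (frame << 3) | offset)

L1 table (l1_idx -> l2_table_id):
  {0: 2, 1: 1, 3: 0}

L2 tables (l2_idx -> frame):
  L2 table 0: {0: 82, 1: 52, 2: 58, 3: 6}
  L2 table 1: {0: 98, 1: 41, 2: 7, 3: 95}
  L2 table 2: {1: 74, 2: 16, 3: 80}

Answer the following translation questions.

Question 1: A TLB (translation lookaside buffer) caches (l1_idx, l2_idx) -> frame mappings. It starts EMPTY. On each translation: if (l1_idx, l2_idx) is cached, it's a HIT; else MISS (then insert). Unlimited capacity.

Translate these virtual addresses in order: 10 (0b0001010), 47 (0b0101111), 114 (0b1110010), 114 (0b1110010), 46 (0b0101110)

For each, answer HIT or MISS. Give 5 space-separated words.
vaddr=10: (0,1) not in TLB -> MISS, insert
vaddr=47: (1,1) not in TLB -> MISS, insert
vaddr=114: (3,2) not in TLB -> MISS, insert
vaddr=114: (3,2) in TLB -> HIT
vaddr=46: (1,1) in TLB -> HIT

Answer: MISS MISS MISS HIT HIT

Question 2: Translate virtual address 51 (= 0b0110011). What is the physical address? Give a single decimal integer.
Answer: 59

Derivation:
vaddr = 51 = 0b0110011
Split: l1_idx=1, l2_idx=2, offset=3
L1[1] = 1
L2[1][2] = 7
paddr = 7 * 8 + 3 = 59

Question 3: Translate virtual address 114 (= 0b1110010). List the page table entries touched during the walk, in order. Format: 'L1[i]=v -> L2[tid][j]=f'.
vaddr = 114 = 0b1110010
Split: l1_idx=3, l2_idx=2, offset=2

Answer: L1[3]=0 -> L2[0][2]=58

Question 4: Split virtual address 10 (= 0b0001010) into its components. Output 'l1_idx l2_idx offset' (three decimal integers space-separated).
vaddr = 10 = 0b0001010
  top 2 bits -> l1_idx = 0
  next 2 bits -> l2_idx = 1
  bottom 3 bits -> offset = 2

Answer: 0 1 2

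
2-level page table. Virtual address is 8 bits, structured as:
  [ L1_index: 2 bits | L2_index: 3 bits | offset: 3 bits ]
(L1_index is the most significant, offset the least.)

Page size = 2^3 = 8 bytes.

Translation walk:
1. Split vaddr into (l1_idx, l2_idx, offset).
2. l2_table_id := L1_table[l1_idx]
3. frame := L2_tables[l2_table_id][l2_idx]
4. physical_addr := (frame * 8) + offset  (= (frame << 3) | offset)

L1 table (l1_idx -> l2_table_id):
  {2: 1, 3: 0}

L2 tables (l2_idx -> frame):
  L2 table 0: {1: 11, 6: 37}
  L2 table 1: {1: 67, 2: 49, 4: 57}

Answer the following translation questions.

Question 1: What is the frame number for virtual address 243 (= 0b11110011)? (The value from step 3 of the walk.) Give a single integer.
Answer: 37

Derivation:
vaddr = 243: l1_idx=3, l2_idx=6
L1[3] = 0; L2[0][6] = 37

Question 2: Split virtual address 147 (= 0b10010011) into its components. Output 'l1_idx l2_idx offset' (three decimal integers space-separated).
Answer: 2 2 3

Derivation:
vaddr = 147 = 0b10010011
  top 2 bits -> l1_idx = 2
  next 3 bits -> l2_idx = 2
  bottom 3 bits -> offset = 3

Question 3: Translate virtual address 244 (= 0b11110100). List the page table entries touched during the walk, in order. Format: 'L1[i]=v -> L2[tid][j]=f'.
Answer: L1[3]=0 -> L2[0][6]=37

Derivation:
vaddr = 244 = 0b11110100
Split: l1_idx=3, l2_idx=6, offset=4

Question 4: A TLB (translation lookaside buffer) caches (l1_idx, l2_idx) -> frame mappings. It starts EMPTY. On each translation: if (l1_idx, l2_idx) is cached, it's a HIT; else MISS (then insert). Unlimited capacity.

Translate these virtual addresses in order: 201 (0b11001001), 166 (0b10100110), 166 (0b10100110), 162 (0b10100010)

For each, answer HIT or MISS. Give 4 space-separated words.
Answer: MISS MISS HIT HIT

Derivation:
vaddr=201: (3,1) not in TLB -> MISS, insert
vaddr=166: (2,4) not in TLB -> MISS, insert
vaddr=166: (2,4) in TLB -> HIT
vaddr=162: (2,4) in TLB -> HIT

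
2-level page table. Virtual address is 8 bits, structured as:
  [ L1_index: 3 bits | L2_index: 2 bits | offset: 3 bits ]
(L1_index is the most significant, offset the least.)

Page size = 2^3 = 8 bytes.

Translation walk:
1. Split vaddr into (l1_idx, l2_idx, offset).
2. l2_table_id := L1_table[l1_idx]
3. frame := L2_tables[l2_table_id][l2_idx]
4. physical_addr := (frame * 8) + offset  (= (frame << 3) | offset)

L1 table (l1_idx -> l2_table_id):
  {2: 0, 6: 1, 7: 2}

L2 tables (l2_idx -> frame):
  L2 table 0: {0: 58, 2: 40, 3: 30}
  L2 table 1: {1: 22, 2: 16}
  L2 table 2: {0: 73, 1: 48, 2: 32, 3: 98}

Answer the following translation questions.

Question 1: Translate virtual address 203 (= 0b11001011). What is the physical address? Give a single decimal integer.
Answer: 179

Derivation:
vaddr = 203 = 0b11001011
Split: l1_idx=6, l2_idx=1, offset=3
L1[6] = 1
L2[1][1] = 22
paddr = 22 * 8 + 3 = 179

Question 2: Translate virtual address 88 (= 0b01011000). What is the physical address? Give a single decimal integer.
Answer: 240

Derivation:
vaddr = 88 = 0b01011000
Split: l1_idx=2, l2_idx=3, offset=0
L1[2] = 0
L2[0][3] = 30
paddr = 30 * 8 + 0 = 240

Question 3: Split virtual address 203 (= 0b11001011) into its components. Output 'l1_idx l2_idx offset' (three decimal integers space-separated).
Answer: 6 1 3

Derivation:
vaddr = 203 = 0b11001011
  top 3 bits -> l1_idx = 6
  next 2 bits -> l2_idx = 1
  bottom 3 bits -> offset = 3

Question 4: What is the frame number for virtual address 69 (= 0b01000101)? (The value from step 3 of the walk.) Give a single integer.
Answer: 58

Derivation:
vaddr = 69: l1_idx=2, l2_idx=0
L1[2] = 0; L2[0][0] = 58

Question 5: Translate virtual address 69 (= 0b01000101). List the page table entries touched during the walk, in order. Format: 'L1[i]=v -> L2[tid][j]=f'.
Answer: L1[2]=0 -> L2[0][0]=58

Derivation:
vaddr = 69 = 0b01000101
Split: l1_idx=2, l2_idx=0, offset=5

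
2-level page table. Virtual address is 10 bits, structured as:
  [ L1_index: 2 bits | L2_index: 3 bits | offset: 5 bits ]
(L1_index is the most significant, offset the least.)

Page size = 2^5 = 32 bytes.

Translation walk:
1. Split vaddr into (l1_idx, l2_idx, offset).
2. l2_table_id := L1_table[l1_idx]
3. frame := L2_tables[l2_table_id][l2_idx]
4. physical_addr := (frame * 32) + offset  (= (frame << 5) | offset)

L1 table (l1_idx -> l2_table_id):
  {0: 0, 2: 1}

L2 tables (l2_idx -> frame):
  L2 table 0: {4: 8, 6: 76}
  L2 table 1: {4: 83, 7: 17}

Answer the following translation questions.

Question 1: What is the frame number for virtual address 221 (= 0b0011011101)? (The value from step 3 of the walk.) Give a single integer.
Answer: 76

Derivation:
vaddr = 221: l1_idx=0, l2_idx=6
L1[0] = 0; L2[0][6] = 76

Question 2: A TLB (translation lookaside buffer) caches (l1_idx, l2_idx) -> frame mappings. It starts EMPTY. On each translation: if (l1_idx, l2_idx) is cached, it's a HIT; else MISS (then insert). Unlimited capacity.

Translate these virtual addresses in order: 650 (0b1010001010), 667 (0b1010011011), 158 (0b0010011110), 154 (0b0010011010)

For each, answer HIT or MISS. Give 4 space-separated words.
vaddr=650: (2,4) not in TLB -> MISS, insert
vaddr=667: (2,4) in TLB -> HIT
vaddr=158: (0,4) not in TLB -> MISS, insert
vaddr=154: (0,4) in TLB -> HIT

Answer: MISS HIT MISS HIT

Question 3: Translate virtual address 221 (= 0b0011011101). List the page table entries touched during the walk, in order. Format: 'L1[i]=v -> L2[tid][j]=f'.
Answer: L1[0]=0 -> L2[0][6]=76

Derivation:
vaddr = 221 = 0b0011011101
Split: l1_idx=0, l2_idx=6, offset=29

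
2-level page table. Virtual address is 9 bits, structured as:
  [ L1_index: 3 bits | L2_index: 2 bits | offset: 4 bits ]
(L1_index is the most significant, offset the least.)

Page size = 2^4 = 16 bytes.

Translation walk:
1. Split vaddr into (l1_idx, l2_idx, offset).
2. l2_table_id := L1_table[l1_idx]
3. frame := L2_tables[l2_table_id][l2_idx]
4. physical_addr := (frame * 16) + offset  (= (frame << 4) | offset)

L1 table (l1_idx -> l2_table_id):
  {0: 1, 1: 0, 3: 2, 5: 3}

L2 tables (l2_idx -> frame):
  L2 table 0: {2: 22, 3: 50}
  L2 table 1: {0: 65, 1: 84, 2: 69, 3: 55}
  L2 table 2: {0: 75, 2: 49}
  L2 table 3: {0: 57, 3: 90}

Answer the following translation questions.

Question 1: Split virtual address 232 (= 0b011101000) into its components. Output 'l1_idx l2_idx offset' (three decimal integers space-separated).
vaddr = 232 = 0b011101000
  top 3 bits -> l1_idx = 3
  next 2 bits -> l2_idx = 2
  bottom 4 bits -> offset = 8

Answer: 3 2 8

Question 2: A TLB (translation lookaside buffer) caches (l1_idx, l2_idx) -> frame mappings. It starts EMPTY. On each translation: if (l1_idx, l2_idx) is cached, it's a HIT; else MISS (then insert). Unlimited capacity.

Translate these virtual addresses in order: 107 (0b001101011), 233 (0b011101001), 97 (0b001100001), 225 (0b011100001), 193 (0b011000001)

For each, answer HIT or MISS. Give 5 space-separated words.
Answer: MISS MISS HIT HIT MISS

Derivation:
vaddr=107: (1,2) not in TLB -> MISS, insert
vaddr=233: (3,2) not in TLB -> MISS, insert
vaddr=97: (1,2) in TLB -> HIT
vaddr=225: (3,2) in TLB -> HIT
vaddr=193: (3,0) not in TLB -> MISS, insert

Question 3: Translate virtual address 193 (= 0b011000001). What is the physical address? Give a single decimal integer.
vaddr = 193 = 0b011000001
Split: l1_idx=3, l2_idx=0, offset=1
L1[3] = 2
L2[2][0] = 75
paddr = 75 * 16 + 1 = 1201

Answer: 1201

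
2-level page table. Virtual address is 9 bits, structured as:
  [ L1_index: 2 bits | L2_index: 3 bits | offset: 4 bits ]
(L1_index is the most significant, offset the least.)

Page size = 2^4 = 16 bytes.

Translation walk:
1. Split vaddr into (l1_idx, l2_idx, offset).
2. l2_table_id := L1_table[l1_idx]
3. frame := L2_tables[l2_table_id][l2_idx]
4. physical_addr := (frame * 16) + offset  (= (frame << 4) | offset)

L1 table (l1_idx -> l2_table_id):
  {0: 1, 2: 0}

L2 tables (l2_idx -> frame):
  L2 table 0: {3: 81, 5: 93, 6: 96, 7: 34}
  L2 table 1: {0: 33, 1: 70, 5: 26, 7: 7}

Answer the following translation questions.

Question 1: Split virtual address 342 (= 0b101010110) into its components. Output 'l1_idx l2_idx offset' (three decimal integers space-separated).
vaddr = 342 = 0b101010110
  top 2 bits -> l1_idx = 2
  next 3 bits -> l2_idx = 5
  bottom 4 bits -> offset = 6

Answer: 2 5 6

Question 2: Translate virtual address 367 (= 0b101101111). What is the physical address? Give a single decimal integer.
vaddr = 367 = 0b101101111
Split: l1_idx=2, l2_idx=6, offset=15
L1[2] = 0
L2[0][6] = 96
paddr = 96 * 16 + 15 = 1551

Answer: 1551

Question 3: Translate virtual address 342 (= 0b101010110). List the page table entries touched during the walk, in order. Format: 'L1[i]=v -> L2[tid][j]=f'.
vaddr = 342 = 0b101010110
Split: l1_idx=2, l2_idx=5, offset=6

Answer: L1[2]=0 -> L2[0][5]=93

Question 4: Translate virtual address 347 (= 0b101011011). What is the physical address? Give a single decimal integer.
Answer: 1499

Derivation:
vaddr = 347 = 0b101011011
Split: l1_idx=2, l2_idx=5, offset=11
L1[2] = 0
L2[0][5] = 93
paddr = 93 * 16 + 11 = 1499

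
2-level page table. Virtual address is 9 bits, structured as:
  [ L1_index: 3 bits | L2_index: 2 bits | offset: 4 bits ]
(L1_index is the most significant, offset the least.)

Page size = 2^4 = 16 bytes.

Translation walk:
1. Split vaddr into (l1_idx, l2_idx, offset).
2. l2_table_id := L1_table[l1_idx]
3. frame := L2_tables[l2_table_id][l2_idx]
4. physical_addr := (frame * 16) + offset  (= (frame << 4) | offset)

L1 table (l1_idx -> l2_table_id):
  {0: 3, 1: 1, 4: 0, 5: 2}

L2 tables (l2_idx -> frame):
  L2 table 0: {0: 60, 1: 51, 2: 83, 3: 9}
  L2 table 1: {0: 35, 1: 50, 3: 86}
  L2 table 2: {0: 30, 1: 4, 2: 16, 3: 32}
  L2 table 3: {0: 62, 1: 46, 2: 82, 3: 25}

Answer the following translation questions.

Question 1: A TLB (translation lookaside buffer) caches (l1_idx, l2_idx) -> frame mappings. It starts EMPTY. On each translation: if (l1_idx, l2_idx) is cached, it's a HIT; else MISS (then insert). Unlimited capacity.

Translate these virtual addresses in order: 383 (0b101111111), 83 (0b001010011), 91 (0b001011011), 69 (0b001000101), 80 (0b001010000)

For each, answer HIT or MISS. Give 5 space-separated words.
Answer: MISS MISS HIT MISS HIT

Derivation:
vaddr=383: (5,3) not in TLB -> MISS, insert
vaddr=83: (1,1) not in TLB -> MISS, insert
vaddr=91: (1,1) in TLB -> HIT
vaddr=69: (1,0) not in TLB -> MISS, insert
vaddr=80: (1,1) in TLB -> HIT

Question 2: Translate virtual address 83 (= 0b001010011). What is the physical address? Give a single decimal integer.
Answer: 803

Derivation:
vaddr = 83 = 0b001010011
Split: l1_idx=1, l2_idx=1, offset=3
L1[1] = 1
L2[1][1] = 50
paddr = 50 * 16 + 3 = 803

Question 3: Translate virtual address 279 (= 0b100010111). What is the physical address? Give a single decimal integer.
Answer: 823

Derivation:
vaddr = 279 = 0b100010111
Split: l1_idx=4, l2_idx=1, offset=7
L1[4] = 0
L2[0][1] = 51
paddr = 51 * 16 + 7 = 823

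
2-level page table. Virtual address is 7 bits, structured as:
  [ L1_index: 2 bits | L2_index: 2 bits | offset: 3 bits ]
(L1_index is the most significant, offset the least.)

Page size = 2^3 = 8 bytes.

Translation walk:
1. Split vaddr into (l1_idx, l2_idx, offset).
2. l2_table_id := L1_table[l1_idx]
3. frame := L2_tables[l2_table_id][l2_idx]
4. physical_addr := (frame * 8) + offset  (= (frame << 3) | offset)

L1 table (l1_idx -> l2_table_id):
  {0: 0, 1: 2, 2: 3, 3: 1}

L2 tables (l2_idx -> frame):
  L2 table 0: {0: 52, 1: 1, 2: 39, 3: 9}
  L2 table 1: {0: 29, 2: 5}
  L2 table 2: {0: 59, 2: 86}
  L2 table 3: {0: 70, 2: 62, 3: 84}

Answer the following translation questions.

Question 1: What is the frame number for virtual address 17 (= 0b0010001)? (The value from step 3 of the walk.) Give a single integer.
Answer: 39

Derivation:
vaddr = 17: l1_idx=0, l2_idx=2
L1[0] = 0; L2[0][2] = 39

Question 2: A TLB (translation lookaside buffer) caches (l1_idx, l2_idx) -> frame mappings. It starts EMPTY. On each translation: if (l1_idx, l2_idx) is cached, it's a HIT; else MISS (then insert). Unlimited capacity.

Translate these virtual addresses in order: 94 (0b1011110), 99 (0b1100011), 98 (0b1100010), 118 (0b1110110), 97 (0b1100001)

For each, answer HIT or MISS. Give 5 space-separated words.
vaddr=94: (2,3) not in TLB -> MISS, insert
vaddr=99: (3,0) not in TLB -> MISS, insert
vaddr=98: (3,0) in TLB -> HIT
vaddr=118: (3,2) not in TLB -> MISS, insert
vaddr=97: (3,0) in TLB -> HIT

Answer: MISS MISS HIT MISS HIT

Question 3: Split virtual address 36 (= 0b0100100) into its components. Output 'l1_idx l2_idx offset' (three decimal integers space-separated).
vaddr = 36 = 0b0100100
  top 2 bits -> l1_idx = 1
  next 2 bits -> l2_idx = 0
  bottom 3 bits -> offset = 4

Answer: 1 0 4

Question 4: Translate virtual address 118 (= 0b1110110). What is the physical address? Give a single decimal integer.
vaddr = 118 = 0b1110110
Split: l1_idx=3, l2_idx=2, offset=6
L1[3] = 1
L2[1][2] = 5
paddr = 5 * 8 + 6 = 46

Answer: 46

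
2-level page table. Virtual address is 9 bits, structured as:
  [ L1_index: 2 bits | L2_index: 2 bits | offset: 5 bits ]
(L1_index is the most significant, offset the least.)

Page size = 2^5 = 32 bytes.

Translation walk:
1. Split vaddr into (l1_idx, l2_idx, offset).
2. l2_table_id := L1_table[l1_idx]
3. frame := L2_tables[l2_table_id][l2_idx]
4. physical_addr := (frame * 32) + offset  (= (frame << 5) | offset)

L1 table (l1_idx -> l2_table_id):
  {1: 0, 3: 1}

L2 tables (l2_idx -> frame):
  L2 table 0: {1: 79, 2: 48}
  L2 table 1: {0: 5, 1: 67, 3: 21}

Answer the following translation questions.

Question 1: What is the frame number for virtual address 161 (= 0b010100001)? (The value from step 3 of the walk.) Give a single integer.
vaddr = 161: l1_idx=1, l2_idx=1
L1[1] = 0; L2[0][1] = 79

Answer: 79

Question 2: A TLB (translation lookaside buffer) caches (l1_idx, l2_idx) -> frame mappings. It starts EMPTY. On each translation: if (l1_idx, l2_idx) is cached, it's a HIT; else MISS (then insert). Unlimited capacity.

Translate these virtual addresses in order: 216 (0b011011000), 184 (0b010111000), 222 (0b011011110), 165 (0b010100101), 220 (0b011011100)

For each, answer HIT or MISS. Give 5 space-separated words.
Answer: MISS MISS HIT HIT HIT

Derivation:
vaddr=216: (1,2) not in TLB -> MISS, insert
vaddr=184: (1,1) not in TLB -> MISS, insert
vaddr=222: (1,2) in TLB -> HIT
vaddr=165: (1,1) in TLB -> HIT
vaddr=220: (1,2) in TLB -> HIT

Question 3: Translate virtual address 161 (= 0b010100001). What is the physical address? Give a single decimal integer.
vaddr = 161 = 0b010100001
Split: l1_idx=1, l2_idx=1, offset=1
L1[1] = 0
L2[0][1] = 79
paddr = 79 * 32 + 1 = 2529

Answer: 2529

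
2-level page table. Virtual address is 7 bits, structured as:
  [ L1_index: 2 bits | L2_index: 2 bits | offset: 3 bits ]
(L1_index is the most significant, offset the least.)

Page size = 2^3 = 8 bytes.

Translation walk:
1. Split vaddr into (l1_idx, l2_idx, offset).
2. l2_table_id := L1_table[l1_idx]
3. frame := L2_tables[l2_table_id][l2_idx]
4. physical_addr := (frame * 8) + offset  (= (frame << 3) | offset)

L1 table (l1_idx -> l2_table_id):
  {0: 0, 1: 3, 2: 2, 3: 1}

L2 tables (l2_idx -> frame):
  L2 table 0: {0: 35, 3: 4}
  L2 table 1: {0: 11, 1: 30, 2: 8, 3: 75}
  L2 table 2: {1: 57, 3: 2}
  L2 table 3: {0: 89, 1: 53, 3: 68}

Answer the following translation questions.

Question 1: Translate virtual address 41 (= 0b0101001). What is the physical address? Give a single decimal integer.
Answer: 425

Derivation:
vaddr = 41 = 0b0101001
Split: l1_idx=1, l2_idx=1, offset=1
L1[1] = 3
L2[3][1] = 53
paddr = 53 * 8 + 1 = 425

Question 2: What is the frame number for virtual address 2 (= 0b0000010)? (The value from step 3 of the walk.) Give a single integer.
vaddr = 2: l1_idx=0, l2_idx=0
L1[0] = 0; L2[0][0] = 35

Answer: 35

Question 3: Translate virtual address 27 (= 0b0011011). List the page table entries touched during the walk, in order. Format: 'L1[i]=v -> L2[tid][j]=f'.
vaddr = 27 = 0b0011011
Split: l1_idx=0, l2_idx=3, offset=3

Answer: L1[0]=0 -> L2[0][3]=4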